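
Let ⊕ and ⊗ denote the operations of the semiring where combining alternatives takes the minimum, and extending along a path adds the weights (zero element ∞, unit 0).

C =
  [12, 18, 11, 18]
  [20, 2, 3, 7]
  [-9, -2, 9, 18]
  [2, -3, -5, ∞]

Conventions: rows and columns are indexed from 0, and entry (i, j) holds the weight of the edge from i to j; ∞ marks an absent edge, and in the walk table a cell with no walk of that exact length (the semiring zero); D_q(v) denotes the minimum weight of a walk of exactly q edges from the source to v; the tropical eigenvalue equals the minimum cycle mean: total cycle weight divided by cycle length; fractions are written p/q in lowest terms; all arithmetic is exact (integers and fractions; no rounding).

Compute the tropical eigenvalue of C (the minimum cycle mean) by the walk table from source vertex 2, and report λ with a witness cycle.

q=0: [∞, ∞, 0, ∞]
q=1: [-9, -2, 9, 18]
q=2: [0, 0, 1, 5]
q=3: [-8, -1, 0, 7]
q=4: [-9, -2, 2, 6]
Optimal cycle mean attained by: cycle 1->3->2->1, total 7 + (-5) + (-2), length 3.
Answer: λ = 0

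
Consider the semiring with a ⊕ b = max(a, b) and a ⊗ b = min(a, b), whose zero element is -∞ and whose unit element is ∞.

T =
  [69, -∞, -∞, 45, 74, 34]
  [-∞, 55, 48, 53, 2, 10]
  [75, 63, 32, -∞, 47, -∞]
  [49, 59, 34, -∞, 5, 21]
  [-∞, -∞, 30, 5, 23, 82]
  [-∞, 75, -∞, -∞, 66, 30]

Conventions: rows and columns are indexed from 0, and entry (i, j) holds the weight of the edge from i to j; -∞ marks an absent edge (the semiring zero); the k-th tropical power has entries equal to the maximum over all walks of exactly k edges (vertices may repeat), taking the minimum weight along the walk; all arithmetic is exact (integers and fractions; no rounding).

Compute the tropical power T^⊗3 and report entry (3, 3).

T^⊗2:
  [69, 45, 34, 45, 69, 74]
  [49, 55, 48, 53, 47, 21]
  [69, 55, 48, 53, 74, 47]
  [49, 55, 48, 53, 49, 34]
  [30, 75, 30, 5, 66, 30]
  [-∞, 55, 48, 53, 30, 66]
T^⊗3:
  [69, 74, 45, 45, 69, 69]
  [49, 55, 48, 53, 49, 47]
  [69, 55, 48, 53, 69, 74]
  [49, 55, 48, 53, 49, 49]
  [30, 55, 48, 53, 30, 66]
  [49, 66, 48, 53, 66, 30]
Key observation: the optimum is the walk 3->1->1->3, with weight 59 min 55 min 53 = 53.
Optimal value attained by: walk 3->1->1->3.
Answer: (T^⊗3)[3][3] = 53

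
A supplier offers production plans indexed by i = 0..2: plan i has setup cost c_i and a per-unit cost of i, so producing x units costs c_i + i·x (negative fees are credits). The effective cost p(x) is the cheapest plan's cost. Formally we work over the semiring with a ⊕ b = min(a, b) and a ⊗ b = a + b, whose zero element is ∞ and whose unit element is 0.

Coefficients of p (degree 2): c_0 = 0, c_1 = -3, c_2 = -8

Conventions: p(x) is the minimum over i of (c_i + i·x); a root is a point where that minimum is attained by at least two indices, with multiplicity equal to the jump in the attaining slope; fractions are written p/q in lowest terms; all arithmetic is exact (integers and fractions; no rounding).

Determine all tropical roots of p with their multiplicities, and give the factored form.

hull edge (i=0, c=0) to (i=2, c=-8): slope -4, span 2
Factored form: p(x) = -8 ⊗ (x ⊕ 4) ⊗ (x ⊕ 4)
Answer: roots = 4 (mult 2)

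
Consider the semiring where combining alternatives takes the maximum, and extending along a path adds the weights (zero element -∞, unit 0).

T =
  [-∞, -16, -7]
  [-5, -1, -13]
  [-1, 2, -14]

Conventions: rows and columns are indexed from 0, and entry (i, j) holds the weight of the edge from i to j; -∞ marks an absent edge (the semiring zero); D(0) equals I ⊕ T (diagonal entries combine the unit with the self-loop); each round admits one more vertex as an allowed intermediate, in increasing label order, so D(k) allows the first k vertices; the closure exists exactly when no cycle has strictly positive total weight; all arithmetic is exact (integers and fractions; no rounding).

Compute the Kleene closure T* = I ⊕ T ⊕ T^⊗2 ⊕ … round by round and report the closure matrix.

D(0):
  [0, -16, -7]
  [-5, 0, -13]
  [-1, 2, 0]
D(1):
  [0, -16, -7]
  [-5, 0, -12]
  [-1, 2, 0]
D(2):
  [0, -16, -7]
  [-5, 0, -12]
  [-1, 2, 0]
D(3):
  [0, -5, -7]
  [-5, 0, -12]
  [-1, 2, 0]
Answer: T* = [[0, -5, -7], [-5, 0, -12], [-1, 2, 0]]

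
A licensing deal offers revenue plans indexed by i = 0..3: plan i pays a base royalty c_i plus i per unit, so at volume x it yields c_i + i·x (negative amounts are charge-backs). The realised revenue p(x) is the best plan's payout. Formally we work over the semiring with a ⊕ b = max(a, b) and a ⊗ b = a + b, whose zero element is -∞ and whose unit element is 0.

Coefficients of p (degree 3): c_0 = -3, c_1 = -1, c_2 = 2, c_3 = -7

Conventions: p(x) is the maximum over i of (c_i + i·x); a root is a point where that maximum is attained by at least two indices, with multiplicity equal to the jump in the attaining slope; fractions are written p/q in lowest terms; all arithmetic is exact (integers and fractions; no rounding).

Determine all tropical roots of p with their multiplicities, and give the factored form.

hull edge (i=0, c=-3) to (i=2, c=2): slope 5/2, span 2
hull edge (i=2, c=2) to (i=3, c=-7): slope -9, span 1
Factored form: p(x) = -7 ⊗ (x ⊕ (-5/2)) ⊗ (x ⊕ (-5/2)) ⊗ (x ⊕ 9)
Answer: roots = -5/2 (mult 2), 9 (mult 1)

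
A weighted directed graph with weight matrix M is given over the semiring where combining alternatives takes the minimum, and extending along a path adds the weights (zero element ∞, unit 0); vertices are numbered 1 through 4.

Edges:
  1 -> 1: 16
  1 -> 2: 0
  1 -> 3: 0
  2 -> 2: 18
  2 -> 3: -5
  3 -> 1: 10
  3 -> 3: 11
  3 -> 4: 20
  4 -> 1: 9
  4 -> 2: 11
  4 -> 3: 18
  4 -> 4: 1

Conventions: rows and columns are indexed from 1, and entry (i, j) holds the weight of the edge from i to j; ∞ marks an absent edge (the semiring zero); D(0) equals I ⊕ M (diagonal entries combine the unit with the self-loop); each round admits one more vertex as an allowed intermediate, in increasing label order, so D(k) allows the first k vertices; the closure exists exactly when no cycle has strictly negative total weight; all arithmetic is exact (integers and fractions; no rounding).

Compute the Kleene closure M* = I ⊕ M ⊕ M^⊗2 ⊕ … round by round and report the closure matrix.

D(0):
  [0, 0, 0, ∞]
  [∞, 0, -5, ∞]
  [10, ∞, 0, 20]
  [9, 11, 18, 0]
D(1):
  [0, 0, 0, ∞]
  [∞, 0, -5, ∞]
  [10, 10, 0, 20]
  [9, 9, 9, 0]
D(2):
  [0, 0, -5, ∞]
  [∞, 0, -5, ∞]
  [10, 10, 0, 20]
  [9, 9, 4, 0]
D(3):
  [0, 0, -5, 15]
  [5, 0, -5, 15]
  [10, 10, 0, 20]
  [9, 9, 4, 0]
D(4):
  [0, 0, -5, 15]
  [5, 0, -5, 15]
  [10, 10, 0, 20]
  [9, 9, 4, 0]
Answer: M* = [[0, 0, -5, 15], [5, 0, -5, 15], [10, 10, 0, 20], [9, 9, 4, 0]]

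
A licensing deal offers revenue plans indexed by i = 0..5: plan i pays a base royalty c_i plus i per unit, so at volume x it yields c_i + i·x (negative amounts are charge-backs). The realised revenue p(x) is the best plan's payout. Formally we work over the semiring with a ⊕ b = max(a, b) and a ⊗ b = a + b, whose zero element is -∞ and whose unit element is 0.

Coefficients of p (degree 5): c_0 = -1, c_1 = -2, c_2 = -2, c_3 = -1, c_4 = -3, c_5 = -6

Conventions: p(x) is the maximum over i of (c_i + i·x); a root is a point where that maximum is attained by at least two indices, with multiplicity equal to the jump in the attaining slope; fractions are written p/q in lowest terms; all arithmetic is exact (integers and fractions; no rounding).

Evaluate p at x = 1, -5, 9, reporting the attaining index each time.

p(1) = max(-1+0·1=-1, -2+1·1=-1, -2+2·1=0, -1+3·1=2, -3+4·1=1, -6+5·1=-1) = 2 (attained by i=3)
p(-5) = max(-1+0·(-5)=-1, -2+1·(-5)=-7, -2+2·(-5)=-12, -1+3·(-5)=-16, -3+4·(-5)=-23, -6+5·(-5)=-31) = -1 (attained by i=0)
p(9) = max(-1+0·9=-1, -2+1·9=7, -2+2·9=16, -1+3·9=26, -3+4·9=33, -6+5·9=39) = 39 (attained by i=5)
Answer: p(1) = 2; p(-5) = -1; p(9) = 39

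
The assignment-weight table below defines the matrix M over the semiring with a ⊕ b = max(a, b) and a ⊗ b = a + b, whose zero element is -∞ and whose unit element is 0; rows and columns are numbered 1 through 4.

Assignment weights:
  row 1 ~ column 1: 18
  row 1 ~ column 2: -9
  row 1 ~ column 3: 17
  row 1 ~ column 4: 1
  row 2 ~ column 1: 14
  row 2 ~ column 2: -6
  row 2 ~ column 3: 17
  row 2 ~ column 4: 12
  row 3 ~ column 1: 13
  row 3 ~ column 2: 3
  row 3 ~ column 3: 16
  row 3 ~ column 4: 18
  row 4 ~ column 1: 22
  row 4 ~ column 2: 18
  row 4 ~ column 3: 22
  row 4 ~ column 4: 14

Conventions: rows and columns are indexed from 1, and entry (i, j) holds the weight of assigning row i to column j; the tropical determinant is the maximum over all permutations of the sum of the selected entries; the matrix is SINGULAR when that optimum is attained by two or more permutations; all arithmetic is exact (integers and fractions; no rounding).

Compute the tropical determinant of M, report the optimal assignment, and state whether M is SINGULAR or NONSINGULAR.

σ = (1, 2, 3, 4): 18 + (-6) + 16 + 14 = 42
σ = (1, 2, 4, 3): 18 + (-6) + 18 + 22 = 52
σ = (1, 3, 2, 4): 18 + 17 + 3 + 14 = 52
σ = (1, 3, 4, 2): 18 + 17 + 18 + 18 = 71
σ = (1, 4, 2, 3): 18 + 12 + 3 + 22 = 55
σ = (1, 4, 3, 2): 18 + 12 + 16 + 18 = 64
σ = (2, 1, 3, 4): (-9) + 14 + 16 + 14 = 35
σ = (2, 1, 4, 3): (-9) + 14 + 18 + 22 = 45
σ = (2, 3, 1, 4): (-9) + 17 + 13 + 14 = 35
σ = (2, 3, 4, 1): (-9) + 17 + 18 + 22 = 48
σ = (2, 4, 1, 3): (-9) + 12 + 13 + 22 = 38
σ = (2, 4, 3, 1): (-9) + 12 + 16 + 22 = 41
σ = (3, 1, 2, 4): 17 + 14 + 3 + 14 = 48
σ = (3, 1, 4, 2): 17 + 14 + 18 + 18 = 67
σ = (3, 2, 1, 4): 17 + (-6) + 13 + 14 = 38
σ = (3, 2, 4, 1): 17 + (-6) + 18 + 22 = 51
σ = (3, 4, 1, 2): 17 + 12 + 13 + 18 = 60
σ = (3, 4, 2, 1): 17 + 12 + 3 + 22 = 54
σ = (4, 1, 2, 3): 1 + 14 + 3 + 22 = 40
σ = (4, 1, 3, 2): 1 + 14 + 16 + 18 = 49
σ = (4, 2, 1, 3): 1 + (-6) + 13 + 22 = 30
σ = (4, 2, 3, 1): 1 + (-6) + 16 + 22 = 33
σ = (4, 3, 1, 2): 1 + 17 + 13 + 18 = 49
σ = (4, 3, 2, 1): 1 + 17 + 3 + 22 = 43
Optimal value attained by: σ = (1, 3, 4, 2).
Answer: det⊕(M) = 71; verdict: NONSINGULAR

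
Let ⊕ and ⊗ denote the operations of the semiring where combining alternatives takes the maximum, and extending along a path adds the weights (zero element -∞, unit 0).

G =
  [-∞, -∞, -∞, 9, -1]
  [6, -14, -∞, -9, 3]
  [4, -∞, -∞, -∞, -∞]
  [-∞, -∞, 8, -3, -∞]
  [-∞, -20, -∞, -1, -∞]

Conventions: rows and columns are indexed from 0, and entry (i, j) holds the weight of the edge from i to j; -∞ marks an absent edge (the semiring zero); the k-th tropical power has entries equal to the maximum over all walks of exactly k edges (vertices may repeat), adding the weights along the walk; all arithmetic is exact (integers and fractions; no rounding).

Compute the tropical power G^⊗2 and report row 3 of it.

G^⊗2:
  [-∞, -21, 17, 6, -∞]
  [-8, -17, -1, 15, 5]
  [-∞, -∞, -∞, 13, 3]
  [12, -∞, 5, -6, -∞]
  [-14, -34, 7, -4, -17]
Answer: row 3 of G^⊗2 = [12, -∞, 5, -6, -∞]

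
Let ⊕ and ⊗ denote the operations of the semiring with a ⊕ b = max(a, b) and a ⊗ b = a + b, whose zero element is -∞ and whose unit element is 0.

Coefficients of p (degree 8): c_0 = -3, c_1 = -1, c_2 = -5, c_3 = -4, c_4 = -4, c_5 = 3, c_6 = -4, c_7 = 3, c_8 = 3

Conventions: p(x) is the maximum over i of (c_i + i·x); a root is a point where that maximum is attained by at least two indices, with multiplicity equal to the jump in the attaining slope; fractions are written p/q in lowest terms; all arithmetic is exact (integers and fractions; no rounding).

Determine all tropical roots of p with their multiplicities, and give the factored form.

hull edge (i=0, c=-3) to (i=1, c=-1): slope 2, span 1
hull edge (i=1, c=-1) to (i=5, c=3): slope 1, span 4
hull edge (i=5, c=3) to (i=8, c=3): slope 0, span 3
Factored form: p(x) = 3 ⊗ (x ⊕ (-2)) ⊗ (x ⊕ (-1)) ⊗ (x ⊕ (-1)) ⊗ (x ⊕ (-1)) ⊗ (x ⊕ (-1)) ⊗ (x ⊕ 0) ⊗ (x ⊕ 0) ⊗ (x ⊕ 0)
Answer: roots = -2 (mult 1), -1 (mult 4), 0 (mult 3)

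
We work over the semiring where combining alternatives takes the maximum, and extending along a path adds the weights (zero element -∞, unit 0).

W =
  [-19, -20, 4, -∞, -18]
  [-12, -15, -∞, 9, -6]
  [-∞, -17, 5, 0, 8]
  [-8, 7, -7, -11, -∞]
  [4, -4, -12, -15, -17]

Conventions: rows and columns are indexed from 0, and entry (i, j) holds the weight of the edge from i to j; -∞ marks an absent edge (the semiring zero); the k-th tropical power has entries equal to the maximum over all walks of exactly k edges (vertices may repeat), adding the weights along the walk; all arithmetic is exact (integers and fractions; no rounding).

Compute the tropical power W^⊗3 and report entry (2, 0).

W^⊗2:
  [-14, -13, 9, 4, 12]
  [1, 16, 2, -2, -21]
  [12, 7, 10, 5, 13]
  [-5, -4, -2, 16, 1]
  [-13, -8, 8, 5, -4]
W^⊗3:
  [16, 11, 14, 9, 17]
  [4, 5, 7, 25, 10]
  [17, 12, 16, 16, 18]
  [8, 23, 9, 5, 6]
  [0, 12, 13, 8, 16]
Key observation: the optimum is the walk 2->2->4->0, with weight 5 + 8 + 4 = 17.
Optimal value attained by: walk 2->2->4->0.
Answer: (W^⊗3)[2][0] = 17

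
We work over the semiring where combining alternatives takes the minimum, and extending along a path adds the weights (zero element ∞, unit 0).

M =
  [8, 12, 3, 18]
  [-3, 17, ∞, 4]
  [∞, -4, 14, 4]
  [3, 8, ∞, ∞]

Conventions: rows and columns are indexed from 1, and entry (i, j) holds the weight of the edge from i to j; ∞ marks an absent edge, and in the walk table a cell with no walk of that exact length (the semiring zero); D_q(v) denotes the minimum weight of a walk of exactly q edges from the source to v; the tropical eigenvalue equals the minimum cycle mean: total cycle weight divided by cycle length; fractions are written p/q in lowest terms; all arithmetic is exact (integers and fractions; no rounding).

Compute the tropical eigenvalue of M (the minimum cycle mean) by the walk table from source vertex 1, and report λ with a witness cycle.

q=0: [0, ∞, ∞, ∞]
q=1: [8, 12, 3, 18]
q=2: [9, -1, 11, 7]
q=3: [-4, 7, 12, 3]
q=4: [4, 8, -1, 11]
Optimal cycle mean attained by: cycle 1->3->2->1, total 3 + (-4) + (-3), length 3.
Answer: λ = -4/3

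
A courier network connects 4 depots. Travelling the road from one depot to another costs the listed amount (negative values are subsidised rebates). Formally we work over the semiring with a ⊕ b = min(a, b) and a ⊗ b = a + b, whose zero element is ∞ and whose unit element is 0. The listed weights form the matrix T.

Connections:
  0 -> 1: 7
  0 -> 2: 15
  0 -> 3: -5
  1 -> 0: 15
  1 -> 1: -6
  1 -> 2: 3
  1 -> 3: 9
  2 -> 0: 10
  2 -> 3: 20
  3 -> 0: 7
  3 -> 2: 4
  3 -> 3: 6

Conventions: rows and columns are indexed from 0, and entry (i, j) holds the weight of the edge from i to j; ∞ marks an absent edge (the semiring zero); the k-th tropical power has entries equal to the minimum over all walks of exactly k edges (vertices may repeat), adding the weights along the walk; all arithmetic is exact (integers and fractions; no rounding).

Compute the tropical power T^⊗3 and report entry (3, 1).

T^⊗2:
  [2, 1, -1, 1]
  [9, -12, -3, 3]
  [27, 17, 24, 5]
  [13, 14, 10, 2]
T^⊗3:
  [8, -5, 4, -3]
  [3, -18, -9, -3]
  [12, 11, 9, 11]
  [9, 8, 6, 8]
Key observation: the optimum is the walk 3->0->1->1, with weight 7 + 7 + (-6) = 8.
Optimal value attained by: walk 3->0->1->1.
Answer: (T^⊗3)[3][1] = 8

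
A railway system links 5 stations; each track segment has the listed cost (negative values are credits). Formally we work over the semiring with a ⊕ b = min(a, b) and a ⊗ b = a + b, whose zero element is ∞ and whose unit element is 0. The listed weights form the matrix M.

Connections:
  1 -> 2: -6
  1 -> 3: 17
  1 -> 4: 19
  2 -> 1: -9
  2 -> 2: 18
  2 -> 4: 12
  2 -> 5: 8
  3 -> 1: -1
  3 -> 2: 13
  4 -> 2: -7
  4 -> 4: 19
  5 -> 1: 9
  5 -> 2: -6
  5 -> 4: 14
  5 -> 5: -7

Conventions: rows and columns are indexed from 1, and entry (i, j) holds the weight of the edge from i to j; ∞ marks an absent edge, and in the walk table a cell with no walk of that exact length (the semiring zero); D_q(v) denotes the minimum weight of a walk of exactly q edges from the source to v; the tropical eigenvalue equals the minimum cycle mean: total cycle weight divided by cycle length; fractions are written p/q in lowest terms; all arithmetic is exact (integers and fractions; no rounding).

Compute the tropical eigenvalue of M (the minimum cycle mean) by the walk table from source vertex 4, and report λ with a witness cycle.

q=0: [∞, ∞, ∞, 0, ∞]
q=1: [∞, -7, ∞, 19, ∞]
q=2: [-16, 11, ∞, 5, 1]
q=3: [2, -22, 1, 3, -6]
q=4: [-31, -12, 19, -10, -14]
q=5: [-21, -37, -14, -12, -21]
Optimal cycle mean attained by: cycle 1->2->1, total (-6) + (-9), length 2.
Answer: λ = -15/2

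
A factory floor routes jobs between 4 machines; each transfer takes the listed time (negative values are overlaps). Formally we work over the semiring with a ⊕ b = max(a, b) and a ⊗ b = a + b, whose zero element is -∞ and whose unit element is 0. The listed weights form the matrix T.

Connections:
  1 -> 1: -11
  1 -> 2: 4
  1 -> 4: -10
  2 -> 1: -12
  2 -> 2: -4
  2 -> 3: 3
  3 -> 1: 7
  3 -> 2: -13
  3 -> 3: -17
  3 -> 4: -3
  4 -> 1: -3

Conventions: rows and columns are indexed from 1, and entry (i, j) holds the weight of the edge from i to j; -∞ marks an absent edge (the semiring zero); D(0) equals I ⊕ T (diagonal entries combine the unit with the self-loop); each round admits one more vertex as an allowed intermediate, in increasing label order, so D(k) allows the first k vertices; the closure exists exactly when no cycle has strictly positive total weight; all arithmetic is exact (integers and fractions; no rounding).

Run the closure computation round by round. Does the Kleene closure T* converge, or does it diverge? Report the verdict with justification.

D(0):
  [0, 4, -∞, -10]
  [-12, 0, 3, -∞]
  [7, -13, 0, -3]
  [-3, -∞, -∞, 0]
D(1):
  [0, 4, -∞, -10]
  [-12, 0, 3, -22]
  [7, 11, 0, -3]
  [-3, 1, -∞, 0]
Detection: at round 2, diagonal entry (3, 3) turns strictly positive.
Key observation: the cycle 3->1->2->3 has total weight 7 + 4 + 3, which is strictly positive.
Answer: DIVERGES — positive cycle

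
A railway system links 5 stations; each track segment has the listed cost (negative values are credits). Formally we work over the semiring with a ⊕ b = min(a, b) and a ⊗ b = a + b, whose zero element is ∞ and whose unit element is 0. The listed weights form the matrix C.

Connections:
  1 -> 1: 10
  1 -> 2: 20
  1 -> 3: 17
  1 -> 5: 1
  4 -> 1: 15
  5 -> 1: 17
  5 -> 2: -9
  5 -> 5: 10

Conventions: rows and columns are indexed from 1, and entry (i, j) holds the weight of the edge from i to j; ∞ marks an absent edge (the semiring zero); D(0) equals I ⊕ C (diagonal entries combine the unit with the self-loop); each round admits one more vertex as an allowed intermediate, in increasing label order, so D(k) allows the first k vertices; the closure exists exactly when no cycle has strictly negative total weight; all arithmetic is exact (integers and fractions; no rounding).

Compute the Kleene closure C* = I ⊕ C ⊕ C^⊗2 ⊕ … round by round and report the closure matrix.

D(0):
  [0, 20, 17, ∞, 1]
  [∞, 0, ∞, ∞, ∞]
  [∞, ∞, 0, ∞, ∞]
  [15, ∞, ∞, 0, ∞]
  [17, -9, ∞, ∞, 0]
D(1):
  [0, 20, 17, ∞, 1]
  [∞, 0, ∞, ∞, ∞]
  [∞, ∞, 0, ∞, ∞]
  [15, 35, 32, 0, 16]
  [17, -9, 34, ∞, 0]
D(2):
  [0, 20, 17, ∞, 1]
  [∞, 0, ∞, ∞, ∞]
  [∞, ∞, 0, ∞, ∞]
  [15, 35, 32, 0, 16]
  [17, -9, 34, ∞, 0]
D(3):
  [0, 20, 17, ∞, 1]
  [∞, 0, ∞, ∞, ∞]
  [∞, ∞, 0, ∞, ∞]
  [15, 35, 32, 0, 16]
  [17, -9, 34, ∞, 0]
D(4):
  [0, 20, 17, ∞, 1]
  [∞, 0, ∞, ∞, ∞]
  [∞, ∞, 0, ∞, ∞]
  [15, 35, 32, 0, 16]
  [17, -9, 34, ∞, 0]
D(5):
  [0, -8, 17, ∞, 1]
  [∞, 0, ∞, ∞, ∞]
  [∞, ∞, 0, ∞, ∞]
  [15, 7, 32, 0, 16]
  [17, -9, 34, ∞, 0]
Answer: C* = [[0, -8, 17, ∞, 1], [∞, 0, ∞, ∞, ∞], [∞, ∞, 0, ∞, ∞], [15, 7, 32, 0, 16], [17, -9, 34, ∞, 0]]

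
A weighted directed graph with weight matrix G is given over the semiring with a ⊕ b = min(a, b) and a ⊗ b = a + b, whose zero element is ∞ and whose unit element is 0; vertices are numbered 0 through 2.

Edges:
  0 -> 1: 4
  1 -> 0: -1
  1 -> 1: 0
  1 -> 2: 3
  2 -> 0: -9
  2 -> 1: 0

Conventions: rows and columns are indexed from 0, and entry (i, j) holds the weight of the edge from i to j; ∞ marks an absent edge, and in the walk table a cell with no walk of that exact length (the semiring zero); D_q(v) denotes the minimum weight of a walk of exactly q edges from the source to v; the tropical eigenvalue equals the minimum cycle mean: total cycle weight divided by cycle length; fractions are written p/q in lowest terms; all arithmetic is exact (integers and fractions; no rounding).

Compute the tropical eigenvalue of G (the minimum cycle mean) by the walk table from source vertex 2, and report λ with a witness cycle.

q=0: [∞, ∞, 0]
q=1: [-9, 0, ∞]
q=2: [-1, -5, 3]
q=3: [-6, -5, -2]
Optimal cycle mean attained by: cycle 0->1->2->0, total 4 + 3 + (-9), length 3.
Answer: λ = -2/3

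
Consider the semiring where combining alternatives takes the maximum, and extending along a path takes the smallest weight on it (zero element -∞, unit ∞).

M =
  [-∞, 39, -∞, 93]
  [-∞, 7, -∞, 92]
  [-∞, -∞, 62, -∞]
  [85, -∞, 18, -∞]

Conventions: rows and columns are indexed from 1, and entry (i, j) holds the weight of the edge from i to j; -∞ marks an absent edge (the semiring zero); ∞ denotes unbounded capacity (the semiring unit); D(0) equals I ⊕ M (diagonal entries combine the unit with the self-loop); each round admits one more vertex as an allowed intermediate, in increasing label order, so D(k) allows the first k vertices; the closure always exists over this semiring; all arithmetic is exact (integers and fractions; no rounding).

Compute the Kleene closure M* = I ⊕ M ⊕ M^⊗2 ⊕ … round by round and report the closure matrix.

D(0):
  [∞, 39, -∞, 93]
  [-∞, ∞, -∞, 92]
  [-∞, -∞, ∞, -∞]
  [85, -∞, 18, ∞]
D(1):
  [∞, 39, -∞, 93]
  [-∞, ∞, -∞, 92]
  [-∞, -∞, ∞, -∞]
  [85, 39, 18, ∞]
D(2):
  [∞, 39, -∞, 93]
  [-∞, ∞, -∞, 92]
  [-∞, -∞, ∞, -∞]
  [85, 39, 18, ∞]
D(3):
  [∞, 39, -∞, 93]
  [-∞, ∞, -∞, 92]
  [-∞, -∞, ∞, -∞]
  [85, 39, 18, ∞]
D(4):
  [∞, 39, 18, 93]
  [85, ∞, 18, 92]
  [-∞, -∞, ∞, -∞]
  [85, 39, 18, ∞]
Answer: M* = [[∞, 39, 18, 93], [85, ∞, 18, 92], [-∞, -∞, ∞, -∞], [85, 39, 18, ∞]]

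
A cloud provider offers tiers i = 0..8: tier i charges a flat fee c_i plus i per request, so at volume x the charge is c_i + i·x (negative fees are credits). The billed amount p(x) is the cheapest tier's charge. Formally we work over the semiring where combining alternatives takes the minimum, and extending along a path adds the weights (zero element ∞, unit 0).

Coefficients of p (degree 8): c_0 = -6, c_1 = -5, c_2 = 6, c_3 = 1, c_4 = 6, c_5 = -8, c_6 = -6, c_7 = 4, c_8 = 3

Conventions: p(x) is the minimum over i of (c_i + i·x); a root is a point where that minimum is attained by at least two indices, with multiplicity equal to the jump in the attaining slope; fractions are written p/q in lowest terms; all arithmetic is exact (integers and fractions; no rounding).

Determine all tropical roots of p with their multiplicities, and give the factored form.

hull edge (i=0, c=-6) to (i=5, c=-8): slope -2/5, span 5
hull edge (i=5, c=-8) to (i=6, c=-6): slope 2, span 1
hull edge (i=6, c=-6) to (i=8, c=3): slope 9/2, span 2
Factored form: p(x) = 3 ⊗ (x ⊕ (-9/2)) ⊗ (x ⊕ (-9/2)) ⊗ (x ⊕ (-2)) ⊗ (x ⊕ 2/5) ⊗ (x ⊕ 2/5) ⊗ (x ⊕ 2/5) ⊗ (x ⊕ 2/5) ⊗ (x ⊕ 2/5)
Answer: roots = -9/2 (mult 2), -2 (mult 1), 2/5 (mult 5)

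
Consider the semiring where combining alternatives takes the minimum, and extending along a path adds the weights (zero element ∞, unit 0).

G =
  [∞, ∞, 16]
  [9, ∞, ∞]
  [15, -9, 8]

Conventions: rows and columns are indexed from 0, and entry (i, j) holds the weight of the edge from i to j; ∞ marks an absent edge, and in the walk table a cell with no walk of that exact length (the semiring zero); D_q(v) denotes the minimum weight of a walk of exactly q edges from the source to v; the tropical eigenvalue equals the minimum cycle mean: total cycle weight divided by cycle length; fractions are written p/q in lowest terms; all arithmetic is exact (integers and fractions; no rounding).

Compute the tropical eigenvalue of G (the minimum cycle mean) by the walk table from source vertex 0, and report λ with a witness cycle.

q=0: [0, ∞, ∞]
q=1: [∞, ∞, 16]
q=2: [31, 7, 24]
q=3: [16, 15, 32]
Optimal cycle mean attained by: cycle 0->2->1->0, total 16 + (-9) + 9, length 3.
Answer: λ = 16/3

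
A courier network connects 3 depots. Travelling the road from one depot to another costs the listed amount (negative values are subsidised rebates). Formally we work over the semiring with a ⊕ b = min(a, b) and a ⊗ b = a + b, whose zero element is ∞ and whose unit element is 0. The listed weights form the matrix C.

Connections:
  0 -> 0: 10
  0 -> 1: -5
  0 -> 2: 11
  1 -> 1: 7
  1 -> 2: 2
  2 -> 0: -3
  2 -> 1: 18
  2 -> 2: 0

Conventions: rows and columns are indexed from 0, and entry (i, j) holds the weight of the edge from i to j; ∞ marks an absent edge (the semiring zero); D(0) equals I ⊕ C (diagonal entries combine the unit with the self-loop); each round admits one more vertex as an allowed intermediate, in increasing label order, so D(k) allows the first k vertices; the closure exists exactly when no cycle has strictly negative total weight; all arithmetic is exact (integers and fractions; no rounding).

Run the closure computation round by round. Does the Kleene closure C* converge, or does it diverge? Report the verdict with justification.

D(0):
  [0, -5, 11]
  [∞, 0, 2]
  [-3, 18, 0]
D(1):
  [0, -5, 11]
  [∞, 0, 2]
  [-3, -8, 0]
Detection: at round 2, diagonal entry (2, 2) turns strictly negative.
Key observation: the cycle 2->0->1->2 has total weight (-3) + (-5) + 2, which is strictly negative.
Answer: DIVERGES — negative cycle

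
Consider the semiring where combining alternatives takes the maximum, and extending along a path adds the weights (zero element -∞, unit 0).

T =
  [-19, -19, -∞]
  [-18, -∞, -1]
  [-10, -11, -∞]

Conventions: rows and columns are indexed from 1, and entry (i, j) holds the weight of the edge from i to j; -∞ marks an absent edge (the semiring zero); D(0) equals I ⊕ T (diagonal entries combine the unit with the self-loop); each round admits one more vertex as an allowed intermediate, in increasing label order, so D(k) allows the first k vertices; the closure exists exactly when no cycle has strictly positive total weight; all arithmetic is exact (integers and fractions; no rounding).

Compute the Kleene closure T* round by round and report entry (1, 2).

D(0):
  [0, -19, -∞]
  [-18, 0, -1]
  [-10, -11, 0]
D(1):
  [0, -19, -∞]
  [-18, 0, -1]
  [-10, -11, 0]
D(2):
  [0, -19, -20]
  [-18, 0, -1]
  [-10, -11, 0]
D(3):
  [0, -19, -20]
  [-11, 0, -1]
  [-10, -11, 0]
Answer: T*[1][2] = -19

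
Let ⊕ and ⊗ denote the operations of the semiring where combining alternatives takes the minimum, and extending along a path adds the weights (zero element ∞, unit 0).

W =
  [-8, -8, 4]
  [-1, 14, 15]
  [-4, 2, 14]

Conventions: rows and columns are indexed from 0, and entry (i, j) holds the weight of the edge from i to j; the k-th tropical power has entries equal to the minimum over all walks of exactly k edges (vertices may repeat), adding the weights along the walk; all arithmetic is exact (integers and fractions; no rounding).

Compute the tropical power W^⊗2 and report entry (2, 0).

W^⊗2:
  [-16, -16, -4]
  [-9, -9, 3]
  [-12, -12, 0]
Key observation: the optimum is the walk 2->0->0, with weight (-4) + (-8) = -12.
Optimal value attained by: walk 2->0->0.
Answer: (W^⊗2)[2][0] = -12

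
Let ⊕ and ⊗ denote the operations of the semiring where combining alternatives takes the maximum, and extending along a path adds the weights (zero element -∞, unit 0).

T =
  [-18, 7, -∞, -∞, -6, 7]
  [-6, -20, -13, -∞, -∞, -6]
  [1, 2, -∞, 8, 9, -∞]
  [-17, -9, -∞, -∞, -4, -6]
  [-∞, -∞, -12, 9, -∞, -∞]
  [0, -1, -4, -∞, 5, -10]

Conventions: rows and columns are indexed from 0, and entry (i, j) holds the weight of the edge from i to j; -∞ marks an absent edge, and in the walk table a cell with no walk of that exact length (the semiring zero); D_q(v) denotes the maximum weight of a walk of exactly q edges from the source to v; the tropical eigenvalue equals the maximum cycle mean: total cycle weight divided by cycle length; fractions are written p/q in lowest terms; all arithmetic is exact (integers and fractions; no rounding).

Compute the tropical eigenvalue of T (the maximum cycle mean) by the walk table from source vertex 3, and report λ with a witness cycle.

q=0: [-∞, -∞, -∞, 0, -∞, -∞]
q=1: [-17, -9, -∞, -∞, -4, -6]
q=2: [-6, -7, -10, 5, -1, -10]
q=3: [-9, 1, -13, 8, 1, 1]
q=4: [1, 0, -3, 10, 6, 2]
q=5: [2, 8, -2, 15, 7, 8]
q=6: [8, 9, 4, 16, 13, 9]
Optimal cycle mean attained by: cycle 0->5->0, total 7 + 0, length 2.
Answer: λ = 7/2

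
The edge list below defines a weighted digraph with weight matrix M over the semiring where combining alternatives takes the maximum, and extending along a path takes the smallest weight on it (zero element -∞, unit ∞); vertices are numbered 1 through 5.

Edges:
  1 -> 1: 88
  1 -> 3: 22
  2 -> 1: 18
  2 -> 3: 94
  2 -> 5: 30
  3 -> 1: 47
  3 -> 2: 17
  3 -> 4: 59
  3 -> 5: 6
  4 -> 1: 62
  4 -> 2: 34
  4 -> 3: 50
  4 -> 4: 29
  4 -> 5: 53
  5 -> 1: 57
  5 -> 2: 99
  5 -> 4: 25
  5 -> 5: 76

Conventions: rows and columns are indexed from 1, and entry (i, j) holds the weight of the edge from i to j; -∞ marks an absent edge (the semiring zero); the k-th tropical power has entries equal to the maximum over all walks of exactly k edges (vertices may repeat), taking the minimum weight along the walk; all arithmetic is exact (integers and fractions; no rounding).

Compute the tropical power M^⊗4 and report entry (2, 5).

M^⊗2:
  [88, 17, 22, 22, 6]
  [47, 30, 18, 59, 30]
  [59, 34, 50, 29, 53]
  [62, 53, 34, 50, 53]
  [57, 76, 94, 25, 76]
M^⊗3:
  [88, 22, 22, 22, 22]
  [59, 34, 50, 29, 53]
  [59, 53, 34, 50, 53]
  [62, 53, 53, 34, 53]
  [57, 76, 76, 59, 76]
M^⊗4:
  [88, 22, 22, 22, 22]
  [59, 53, 34, 50, 53]
  [59, 53, 53, 34, 53]
  [62, 53, 53, 53, 53]
  [59, 76, 76, 59, 76]
Key observation: the optimum is the walk 2->3->4->5->5, with weight 94 min 59 min 53 min 76 = 53.
Optimal value attained by: walk 2->3->4->5->5.
Answer: (M^⊗4)[2][5] = 53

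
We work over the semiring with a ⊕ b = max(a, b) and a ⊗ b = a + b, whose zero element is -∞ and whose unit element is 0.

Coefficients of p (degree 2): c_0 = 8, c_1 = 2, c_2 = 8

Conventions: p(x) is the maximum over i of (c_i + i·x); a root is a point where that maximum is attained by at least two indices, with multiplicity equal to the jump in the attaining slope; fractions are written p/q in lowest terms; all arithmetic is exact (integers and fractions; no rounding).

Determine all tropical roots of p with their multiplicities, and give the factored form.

hull edge (i=0, c=8) to (i=2, c=8): slope 0, span 2
Factored form: p(x) = 8 ⊗ (x ⊕ 0) ⊗ (x ⊕ 0)
Answer: roots = 0 (mult 2)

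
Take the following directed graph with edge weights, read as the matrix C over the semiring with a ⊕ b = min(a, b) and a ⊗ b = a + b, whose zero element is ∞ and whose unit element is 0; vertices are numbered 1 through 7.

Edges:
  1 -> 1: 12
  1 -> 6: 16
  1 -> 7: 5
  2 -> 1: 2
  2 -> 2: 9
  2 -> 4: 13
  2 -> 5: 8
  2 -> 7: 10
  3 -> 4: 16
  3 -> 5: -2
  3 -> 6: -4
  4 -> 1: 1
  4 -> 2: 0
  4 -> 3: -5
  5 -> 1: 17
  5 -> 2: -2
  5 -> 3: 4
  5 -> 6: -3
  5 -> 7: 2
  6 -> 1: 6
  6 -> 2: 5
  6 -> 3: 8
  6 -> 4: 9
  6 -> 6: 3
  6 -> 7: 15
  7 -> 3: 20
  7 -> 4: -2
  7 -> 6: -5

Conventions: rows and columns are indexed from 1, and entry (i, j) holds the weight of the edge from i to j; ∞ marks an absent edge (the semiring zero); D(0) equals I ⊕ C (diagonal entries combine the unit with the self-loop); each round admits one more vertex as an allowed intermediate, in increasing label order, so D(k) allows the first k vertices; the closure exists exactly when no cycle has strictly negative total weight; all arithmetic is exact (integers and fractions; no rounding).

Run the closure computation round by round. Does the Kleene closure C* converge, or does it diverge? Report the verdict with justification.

D(0):
  [0, ∞, ∞, ∞, ∞, 16, 5]
  [2, 0, ∞, 13, 8, ∞, 10]
  [∞, ∞, 0, 16, -2, -4, ∞]
  [1, 0, -5, 0, ∞, ∞, ∞]
  [17, -2, 4, ∞, 0, -3, 2]
  [6, 5, 8, 9, ∞, 0, 15]
  [∞, ∞, 20, -2, ∞, -5, 0]
D(1):
  [0, ∞, ∞, ∞, ∞, 16, 5]
  [2, 0, ∞, 13, 8, 18, 7]
  [∞, ∞, 0, 16, -2, -4, ∞]
  [1, 0, -5, 0, ∞, 17, 6]
  [17, -2, 4, ∞, 0, -3, 2]
  [6, 5, 8, 9, ∞, 0, 11]
  [∞, ∞, 20, -2, ∞, -5, 0]
D(2):
  [0, ∞, ∞, ∞, ∞, 16, 5]
  [2, 0, ∞, 13, 8, 18, 7]
  [∞, ∞, 0, 16, -2, -4, ∞]
  [1, 0, -5, 0, 8, 17, 6]
  [0, -2, 4, 11, 0, -3, 2]
  [6, 5, 8, 9, 13, 0, 11]
  [∞, ∞, 20, -2, ∞, -5, 0]
D(3):
  [0, ∞, ∞, ∞, ∞, 16, 5]
  [2, 0, ∞, 13, 8, 18, 7]
  [∞, ∞, 0, 16, -2, -4, ∞]
  [1, 0, -5, 0, -7, -9, 6]
  [0, -2, 4, 11, 0, -3, 2]
  [6, 5, 8, 9, 6, 0, 11]
  [∞, ∞, 20, -2, 18, -5, 0]
D(4):
  [0, ∞, ∞, ∞, ∞, 16, 5]
  [2, 0, 8, 13, 6, 4, 7]
  [17, 16, 0, 16, -2, -4, 22]
  [1, 0, -5, 0, -7, -9, 6]
  [0, -2, 4, 11, 0, -3, 2]
  [6, 5, 4, 9, 2, 0, 11]
  [-1, -2, -7, -2, -9, -11, 0]
Detection: at round 5, diagonal entry (6, 6) turns strictly negative.
Key observation: the cycle 6->4->3->5->6 has total weight 9 + (-5) + (-2) + (-3), which is strictly negative.
Answer: DIVERGES — negative cycle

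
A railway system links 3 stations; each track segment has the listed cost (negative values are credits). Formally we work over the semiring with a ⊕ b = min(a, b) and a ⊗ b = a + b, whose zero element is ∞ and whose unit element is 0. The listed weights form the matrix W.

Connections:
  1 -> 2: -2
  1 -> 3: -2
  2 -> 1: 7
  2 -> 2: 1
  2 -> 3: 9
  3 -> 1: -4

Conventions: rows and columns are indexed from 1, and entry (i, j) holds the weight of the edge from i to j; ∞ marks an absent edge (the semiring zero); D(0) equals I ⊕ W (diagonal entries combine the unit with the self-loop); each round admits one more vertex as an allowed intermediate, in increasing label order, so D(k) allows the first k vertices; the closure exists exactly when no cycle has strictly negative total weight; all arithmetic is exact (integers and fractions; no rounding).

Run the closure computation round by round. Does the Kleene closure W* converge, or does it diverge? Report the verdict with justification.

D(0):
  [0, -2, -2]
  [7, 0, 9]
  [-4, ∞, 0]
Detection: at round 1, diagonal entry (3, 3) turns strictly negative.
Key observation: the cycle 3->1->3 has total weight (-4) + (-2), which is strictly negative.
Answer: DIVERGES — negative cycle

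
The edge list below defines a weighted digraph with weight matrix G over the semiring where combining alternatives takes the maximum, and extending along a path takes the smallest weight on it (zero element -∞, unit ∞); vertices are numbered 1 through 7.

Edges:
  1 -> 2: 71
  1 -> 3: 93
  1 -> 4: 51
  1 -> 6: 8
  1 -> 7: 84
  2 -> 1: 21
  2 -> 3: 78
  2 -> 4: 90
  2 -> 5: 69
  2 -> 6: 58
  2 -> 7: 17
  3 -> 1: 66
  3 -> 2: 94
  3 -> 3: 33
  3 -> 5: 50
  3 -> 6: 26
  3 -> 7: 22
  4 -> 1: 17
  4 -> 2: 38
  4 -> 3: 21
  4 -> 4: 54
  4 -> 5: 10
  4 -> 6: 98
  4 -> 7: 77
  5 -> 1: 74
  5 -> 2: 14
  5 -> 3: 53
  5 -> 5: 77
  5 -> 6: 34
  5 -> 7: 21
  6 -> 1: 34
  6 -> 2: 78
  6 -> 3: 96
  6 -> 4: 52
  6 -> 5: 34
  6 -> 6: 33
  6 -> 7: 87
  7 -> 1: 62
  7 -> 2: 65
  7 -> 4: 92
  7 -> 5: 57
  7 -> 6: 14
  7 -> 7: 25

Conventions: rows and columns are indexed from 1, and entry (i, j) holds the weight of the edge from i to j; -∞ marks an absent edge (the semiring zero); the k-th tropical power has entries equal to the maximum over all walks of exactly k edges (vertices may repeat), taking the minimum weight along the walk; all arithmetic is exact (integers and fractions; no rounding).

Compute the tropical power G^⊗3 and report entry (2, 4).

G^⊗2:
  [66, 93, 71, 84, 69, 58, 51]
  [69, 78, 58, 54, 69, 90, 77]
  [50, 66, 78, 90, 69, 58, 66]
  [62, 78, 96, 77, 57, 54, 87]
  [74, 71, 74, 51, 77, 34, 74]
  [66, 94, 78, 87, 69, 58, 52]
  [57, 62, 65, 65, 65, 92, 77]
G^⊗3:
  [69, 71, 78, 90, 69, 84, 77]
  [69, 78, 90, 78, 69, 58, 87]
  [69, 78, 66, 66, 69, 90, 77]
  [66, 94, 78, 87, 69, 77, 77]
  [74, 74, 74, 74, 77, 58, 74]
  [69, 78, 78, 90, 69, 87, 77]
  [65, 78, 92, 77, 65, 65, 87]
Key observation: the optimum is the walk 2->3->2->4, with weight 78 min 94 min 90 = 78.
Optimal value attained by: walk 2->3->2->4.
Answer: (G^⊗3)[2][4] = 78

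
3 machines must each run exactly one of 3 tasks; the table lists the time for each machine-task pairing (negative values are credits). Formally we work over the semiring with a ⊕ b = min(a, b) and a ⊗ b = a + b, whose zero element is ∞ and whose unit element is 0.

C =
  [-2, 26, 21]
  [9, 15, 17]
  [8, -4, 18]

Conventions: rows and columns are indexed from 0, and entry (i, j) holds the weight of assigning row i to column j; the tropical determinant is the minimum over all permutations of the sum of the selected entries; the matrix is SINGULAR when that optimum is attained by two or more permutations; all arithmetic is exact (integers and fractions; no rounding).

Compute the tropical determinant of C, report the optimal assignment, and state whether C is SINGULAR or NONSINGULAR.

σ = (0, 1, 2): (-2) + 15 + 18 = 31
σ = (0, 2, 1): (-2) + 17 + (-4) = 11
σ = (1, 0, 2): 26 + 9 + 18 = 53
σ = (1, 2, 0): 26 + 17 + 8 = 51
σ = (2, 0, 1): 21 + 9 + (-4) = 26
σ = (2, 1, 0): 21 + 15 + 8 = 44
Optimal value attained by: σ = (0, 2, 1).
Answer: det⊕(C) = 11; verdict: NONSINGULAR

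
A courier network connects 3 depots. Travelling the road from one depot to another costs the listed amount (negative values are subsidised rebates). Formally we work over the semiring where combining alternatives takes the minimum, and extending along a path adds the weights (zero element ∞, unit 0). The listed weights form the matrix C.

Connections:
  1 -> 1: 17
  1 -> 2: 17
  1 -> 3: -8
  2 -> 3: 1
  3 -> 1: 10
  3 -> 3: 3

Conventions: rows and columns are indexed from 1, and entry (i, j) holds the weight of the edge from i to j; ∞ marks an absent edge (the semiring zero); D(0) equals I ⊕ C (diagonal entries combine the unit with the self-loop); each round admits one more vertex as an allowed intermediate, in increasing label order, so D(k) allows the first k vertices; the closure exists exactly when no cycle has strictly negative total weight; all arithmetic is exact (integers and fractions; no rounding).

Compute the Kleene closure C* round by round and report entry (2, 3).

D(0):
  [0, 17, -8]
  [∞, 0, 1]
  [10, ∞, 0]
D(1):
  [0, 17, -8]
  [∞, 0, 1]
  [10, 27, 0]
D(2):
  [0, 17, -8]
  [∞, 0, 1]
  [10, 27, 0]
D(3):
  [0, 17, -8]
  [11, 0, 1]
  [10, 27, 0]
Answer: C*[2][3] = 1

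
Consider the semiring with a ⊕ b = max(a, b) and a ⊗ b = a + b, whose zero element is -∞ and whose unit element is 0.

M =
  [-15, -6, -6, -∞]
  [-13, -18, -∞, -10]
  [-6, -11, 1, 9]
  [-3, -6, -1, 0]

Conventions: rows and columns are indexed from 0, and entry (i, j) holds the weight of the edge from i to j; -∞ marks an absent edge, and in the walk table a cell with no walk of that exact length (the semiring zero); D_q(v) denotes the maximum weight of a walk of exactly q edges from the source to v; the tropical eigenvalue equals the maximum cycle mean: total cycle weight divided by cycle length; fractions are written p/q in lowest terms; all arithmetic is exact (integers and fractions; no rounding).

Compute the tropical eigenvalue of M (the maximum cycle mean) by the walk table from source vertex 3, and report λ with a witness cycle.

q=0: [-∞, -∞, -∞, 0]
q=1: [-3, -6, -1, 0]
q=2: [-3, -6, 0, 8]
q=3: [5, 2, 7, 9]
q=4: [6, 3, 8, 16]
Optimal cycle mean attained by: cycle 2->3->2, total 9 + (-1), length 2.
Answer: λ = 4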